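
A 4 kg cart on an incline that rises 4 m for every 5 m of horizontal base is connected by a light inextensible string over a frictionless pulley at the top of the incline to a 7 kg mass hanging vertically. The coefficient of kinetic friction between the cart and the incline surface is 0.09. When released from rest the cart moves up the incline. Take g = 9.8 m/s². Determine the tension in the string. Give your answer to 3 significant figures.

42.3 N

For the cart on the incline: the weight component along the slope is m₁g sin 38.66° = 4 × 9.8 × 0.6247 = 24.488 N and the normal force is N = m₁g cos 38.66° = 30.610 N.
Kinetic friction opposes the cart's motion up the incline: f = μN = 0.09 × 30.610 = 2.755 N acting down the slope.
Newton's second law for the cart (up-slope positive): T − 24.488 − 2.755 = 4 a. For the hanging mass (downward positive): 7 × 9.8 − T = 7 a.
Adding the two equations eliminates T: 41.357 = 11 a, so a = 3.7597 m/s².
Then from the hanging mass's equation, T = 7 × (9.8 − 3.7597) = 42.282 N.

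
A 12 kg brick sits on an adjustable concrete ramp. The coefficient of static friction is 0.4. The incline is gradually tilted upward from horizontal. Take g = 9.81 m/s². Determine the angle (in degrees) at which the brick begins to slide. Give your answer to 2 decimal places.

21.80°

At the threshold of sliding, static friction is at its maximum μ_s N and exactly balances the weight component along the incline: mg sin θ = μ_s mg cos θ.
Hence tan θ = μ_s = 0.4, so θ = arctan(0.4) = 21.8014°.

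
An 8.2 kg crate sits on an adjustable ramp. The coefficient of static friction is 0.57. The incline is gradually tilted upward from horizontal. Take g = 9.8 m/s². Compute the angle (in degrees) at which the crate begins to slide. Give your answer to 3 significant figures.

29.7°

At the threshold of sliding, static friction is at its maximum μ_s N and exactly balances the weight component along the incline: mg sin θ = μ_s mg cos θ.
Hence tan θ = μ_s = 0.57, so θ = arctan(0.57) = 29.6831°.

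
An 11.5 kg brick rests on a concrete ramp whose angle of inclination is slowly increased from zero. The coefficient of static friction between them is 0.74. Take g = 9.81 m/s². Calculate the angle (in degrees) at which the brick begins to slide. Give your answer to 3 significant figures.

36.5°

At the threshold of sliding, static friction is at its maximum μ_s N and exactly balances the weight component along the incline: mg sin θ = μ_s mg cos θ.
Hence tan θ = μ_s = 0.74, so θ = arctan(0.74) = 36.5014°.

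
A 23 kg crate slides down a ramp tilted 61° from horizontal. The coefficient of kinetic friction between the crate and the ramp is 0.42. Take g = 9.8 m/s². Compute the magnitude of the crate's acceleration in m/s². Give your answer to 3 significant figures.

Resolving the weight along the incline: the component pulling the crate down the slope is mg sin 61° = 23 × 9.8 × 0.8746 = 197.135 N, and the normal force is N = mg cos 61° = 23 × 9.8 × 0.4848 = 109.274 N.
Kinetic friction acts up the slope with magnitude f = μN = 0.42 × 109.274 = 45.895 N.
Net force along the incline is 197.135 − 45.895 = 151.240 N, so a = 151.240 / 23 = 6.5757 m/s².

6.58 m/s²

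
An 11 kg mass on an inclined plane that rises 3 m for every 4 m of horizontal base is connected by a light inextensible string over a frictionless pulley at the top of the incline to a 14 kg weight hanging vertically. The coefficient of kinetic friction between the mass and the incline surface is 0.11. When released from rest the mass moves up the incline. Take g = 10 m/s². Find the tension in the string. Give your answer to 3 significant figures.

104 N

For the mass on the incline: the weight component along the slope is m₁g sin 36.87° = 11 × 10 × 0.6000 = 66.000 N and the normal force is N = m₁g cos 36.87° = 88.000 N.
Kinetic friction opposes the mass's motion up the incline: f = μN = 0.11 × 88.000 = 9.680 N acting down the slope.
Newton's second law for the mass (up-slope positive): T − 66.000 − 9.680 = 11 a. For the hanging weight (downward positive): 14 × 10 − T = 14 a.
Adding the two equations eliminates T: 64.320 = 25 a, so a = 2.5728 m/s².
Then from the hanging weight's equation, T = 14 × (10 − 2.5728) = 103.981 N.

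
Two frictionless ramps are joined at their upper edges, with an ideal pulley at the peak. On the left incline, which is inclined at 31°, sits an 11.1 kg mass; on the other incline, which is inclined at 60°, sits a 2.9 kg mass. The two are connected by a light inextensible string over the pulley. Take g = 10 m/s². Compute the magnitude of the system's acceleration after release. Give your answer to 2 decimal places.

Resolve each weight along its own incline: the 11.1 kg mass has component 11.1 × 10 × sin 31° = 57.169 N down its slope, and the 2.9 kg mass has 2.9 × 10 × sin 60° = 25.115 N down its slope.
The 11.1 kg side's 57.169 N exceeds the other side's 25.115 N, so that mass slides down and the 2.9 kg mass slides up. Taking that direction as positive, Newton's second law for the whole system gives 57.169 − 25.115 = (11.1 + 2.9) a, so a = 32.054 / 14 = 2.2896 m/s².

2.29 m/s²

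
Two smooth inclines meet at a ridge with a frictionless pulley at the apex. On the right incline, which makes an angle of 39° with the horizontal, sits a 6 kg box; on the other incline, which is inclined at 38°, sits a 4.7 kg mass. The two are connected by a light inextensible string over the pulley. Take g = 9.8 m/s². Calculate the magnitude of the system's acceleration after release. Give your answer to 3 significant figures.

0.808 m/s²

Resolve each weight along its own incline: the 6 kg mass has component 6 × 9.8 × sin 39° = 37.004 N down its slope, and the 4.7 kg mass has 4.7 × 9.8 × sin 38° = 28.357 N down its slope.
The 6 kg side's 37.004 N exceeds the other side's 28.357 N, so that mass slides down and the 4.7 kg mass slides up. Taking that direction as positive, Newton's second law for the whole system gives 37.004 − 28.357 = (6 + 4.7) a, so a = 8.647 / 10.7 = 0.8081 m/s².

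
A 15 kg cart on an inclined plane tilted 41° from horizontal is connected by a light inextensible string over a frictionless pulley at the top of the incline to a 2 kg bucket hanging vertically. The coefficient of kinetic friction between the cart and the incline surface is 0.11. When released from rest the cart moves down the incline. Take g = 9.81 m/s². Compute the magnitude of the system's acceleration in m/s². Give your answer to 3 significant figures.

3.81 m/s²

For the cart on the incline: the weight component along the slope is m₁g sin 41° = 15 × 9.81 × 0.6561 = 96.545 N and the normal force is N = m₁g cos 41° = 111.056 N.
Kinetic friction opposes the cart's motion down the incline: f = μN = 0.11 × 111.056 = 12.216 N acting up the slope.
Newton's second law for the cart (down-slope positive): 96.545 − 12.216 − T = 15 a. For the hanging bucket (upward positive): T − 2 × 9.81 = 2 a.
Adding the two equations eliminates T: 64.709 = 17 a, so a = 3.8064 m/s².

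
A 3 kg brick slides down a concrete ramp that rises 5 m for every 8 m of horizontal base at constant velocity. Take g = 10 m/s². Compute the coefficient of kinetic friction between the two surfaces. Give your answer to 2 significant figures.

At constant velocity the net force along the incline is zero: mg sin 32.01° = μ mg cos 32.01°.
So μ = tan 32.01° = 0.5300 / 0.8480 = 0.6250.

0.62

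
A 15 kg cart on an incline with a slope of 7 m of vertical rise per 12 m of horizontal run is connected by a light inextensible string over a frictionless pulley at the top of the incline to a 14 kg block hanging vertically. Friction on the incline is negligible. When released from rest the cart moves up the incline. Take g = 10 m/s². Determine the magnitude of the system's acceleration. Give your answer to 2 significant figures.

2.2 m/s²

For the cart on the incline: the weight component along the slope is m₁g sin 30.26° = 15 × 10 × 0.5039 = 75.585 N and the normal force is N = m₁g cos 30.26° = 129.567 N.
Newton's second law for the cart (up-slope positive): T − 75.585 = 15 a. For the hanging block (downward positive): 14 × 10 − T = 14 a.
Adding the two equations eliminates T: 64.415 = 29 a, so a = 2.2212 m/s².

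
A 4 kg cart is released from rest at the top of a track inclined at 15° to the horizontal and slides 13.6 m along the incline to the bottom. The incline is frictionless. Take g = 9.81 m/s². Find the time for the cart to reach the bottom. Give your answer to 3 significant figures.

3.27 s

The weight component along the incline is mg sin 15° = 10.156 N and the normal force is N = mg cos 15° = 37.903 N.
With no friction, a = g sin 15° = 2.5390 m/s².
Starting from rest, L = ½at², so t = √(2L/a) = √(2 × 13.6 / 2.5390) = 3.2731 s.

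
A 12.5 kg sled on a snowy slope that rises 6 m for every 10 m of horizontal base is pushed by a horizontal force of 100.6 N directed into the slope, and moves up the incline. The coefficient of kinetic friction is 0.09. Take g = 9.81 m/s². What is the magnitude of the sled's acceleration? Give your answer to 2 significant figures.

The horizontal push has components F cos 30.96° = 100.6 × 0.8575 = 86.264 N up the incline and F sin 30.96° = 100.6 × 0.5145 = 51.759 N pressing into the surface.
The normal force is therefore N = mg cos 30.96° + F sin 30.96° = 105.151 + 51.759 = 156.910 N, and kinetic friction down the slope is μN = 0.09 × 156.910 = 14.122 N.
Along the incline: F cos 30.96° − mg sin 30.96° − μN = ma, so 86.264 − 63.091 − 14.122 = 12.5 a, giving a = 0.7241 m/s².

0.72 m/s²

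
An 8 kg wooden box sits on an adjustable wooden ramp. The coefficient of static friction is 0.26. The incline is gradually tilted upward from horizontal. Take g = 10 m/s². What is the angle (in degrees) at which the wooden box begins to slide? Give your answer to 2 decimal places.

14.57°

At the threshold of sliding, static friction is at its maximum μ_s N and exactly balances the weight component along the incline: mg sin θ = μ_s mg cos θ.
Hence tan θ = μ_s = 0.26, so θ = arctan(0.26) = 14.5742°.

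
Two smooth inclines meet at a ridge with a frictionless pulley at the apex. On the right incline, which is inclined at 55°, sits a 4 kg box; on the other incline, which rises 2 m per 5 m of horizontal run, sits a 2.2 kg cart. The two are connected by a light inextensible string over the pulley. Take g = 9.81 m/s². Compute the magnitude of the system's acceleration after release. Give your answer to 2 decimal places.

3.89 m/s²

Resolve each weight along its own incline: the 4 kg mass has component 4 × 9.81 × sin 55° = 32.144 N down its slope, and the 2.2 kg mass has 2.2 × 9.81 × sin 21.80° = 8.015 N down its slope.
The 4 kg side's 32.144 N exceeds the other side's 8.015 N, so that mass slides down and the 2.2 kg mass slides up. Taking that direction as positive, Newton's second law for the whole system gives 32.144 − 8.015 = (4 + 2.2) a, so a = 24.129 / 6.2 = 3.8918 m/s².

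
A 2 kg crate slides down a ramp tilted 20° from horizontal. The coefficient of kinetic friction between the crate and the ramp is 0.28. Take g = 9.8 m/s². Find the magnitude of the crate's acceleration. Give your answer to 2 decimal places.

Resolving the weight along the incline: the component pulling the crate down the slope is mg sin 20° = 2 × 9.8 × 0.3420 = 6.703 N, and the normal force is N = mg cos 20° = 2 × 9.8 × 0.9397 = 18.418 N.
Kinetic friction acts up the slope with magnitude f = μN = 0.28 × 18.418 = 5.157 N.
Net force along the incline is 6.703 − 5.157 = 1.546 N, so a = 1.546 / 2 = 0.7730 m/s².

0.77 m/s²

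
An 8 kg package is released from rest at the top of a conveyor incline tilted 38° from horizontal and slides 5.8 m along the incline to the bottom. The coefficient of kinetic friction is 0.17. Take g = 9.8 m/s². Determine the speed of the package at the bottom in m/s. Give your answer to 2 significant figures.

The weight component along the incline is mg sin 38° = 48.268 N and the normal force is N = mg cos 38° = 61.780 N.
Friction up the slope is f = μN = 0.17 × 61.780 = 10.503 N, so the net downslope force is 48.268 − 10.503 = 37.765 N and a = 37.765 / 8 = 4.7206 m/s².
Starting from rest over a distance of 5.8 m, v² = 2aL = 2 × 4.7206 × 5.8 = 54.7590, so v = 7.3999 m/s.

7.4 m/s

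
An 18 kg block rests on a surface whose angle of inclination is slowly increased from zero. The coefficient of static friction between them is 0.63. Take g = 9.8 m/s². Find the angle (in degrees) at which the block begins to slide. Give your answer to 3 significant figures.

32.2°

At the threshold of sliding, static friction is at its maximum μ_s N and exactly balances the weight component along the incline: mg sin θ = μ_s mg cos θ.
Hence tan θ = μ_s = 0.63, so θ = arctan(0.63) = 32.2109°.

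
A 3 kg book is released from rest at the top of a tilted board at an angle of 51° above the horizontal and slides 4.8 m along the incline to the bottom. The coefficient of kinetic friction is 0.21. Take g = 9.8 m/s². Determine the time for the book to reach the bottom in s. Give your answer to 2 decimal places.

1.23 s

The weight component along the incline is mg sin 51° = 22.848 N and the normal force is N = mg cos 51° = 18.502 N.
Friction up the slope is f = μN = 0.21 × 18.502 = 3.885 N, so the net downslope force is 22.848 − 3.885 = 18.963 N and a = 18.963 / 3 = 6.3210 m/s².
Starting from rest, L = ½at², so t = √(2L/a) = √(2 × 4.8 / 6.3210) = 1.2324 s.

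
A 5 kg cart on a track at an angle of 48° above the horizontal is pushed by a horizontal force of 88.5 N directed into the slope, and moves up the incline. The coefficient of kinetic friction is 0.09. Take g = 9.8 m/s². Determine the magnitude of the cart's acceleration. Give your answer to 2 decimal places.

2.79 m/s²

The horizontal push has components F cos 48° = 88.5 × 0.6691 = 59.215 N up the incline and F sin 48° = 88.5 × 0.7431 = 65.764 N pressing into the surface.
The normal force is therefore N = mg cos 48° + F sin 48° = 32.786 + 65.764 = 98.550 N, and kinetic friction down the slope is μN = 0.09 × 98.550 = 8.869 N.
Along the incline: F cos 48° − mg sin 48° − μN = ma, so 59.215 − 36.412 − 8.869 = 5 a, giving a = 2.7868 m/s².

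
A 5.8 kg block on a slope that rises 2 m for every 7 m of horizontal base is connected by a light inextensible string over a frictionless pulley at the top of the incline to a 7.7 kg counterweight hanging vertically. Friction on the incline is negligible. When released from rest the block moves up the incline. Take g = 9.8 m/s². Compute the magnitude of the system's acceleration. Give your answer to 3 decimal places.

For the block on the incline: the weight component along the slope is m₁g sin 15.95° = 5.8 × 9.8 × 0.2747 = 15.614 N and the normal force is N = m₁g cos 15.95° = 54.653 N.
Newton's second law for the block (up-slope positive): T − 15.614 = 5.8 a. For the hanging counterweight (downward positive): 7.7 × 9.8 − T = 7.7 a.
Adding the two equations eliminates T: 59.846 = 13.5 a, so a = 4.4330 m/s².

4.433 m/s²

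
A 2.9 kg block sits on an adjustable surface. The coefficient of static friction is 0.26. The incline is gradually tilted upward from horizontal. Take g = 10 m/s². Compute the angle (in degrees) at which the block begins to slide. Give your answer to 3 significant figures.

At the threshold of sliding, static friction is at its maximum μ_s N and exactly balances the weight component along the incline: mg sin θ = μ_s mg cos θ.
Hence tan θ = μ_s = 0.26, so θ = arctan(0.26) = 14.5742°.

14.6°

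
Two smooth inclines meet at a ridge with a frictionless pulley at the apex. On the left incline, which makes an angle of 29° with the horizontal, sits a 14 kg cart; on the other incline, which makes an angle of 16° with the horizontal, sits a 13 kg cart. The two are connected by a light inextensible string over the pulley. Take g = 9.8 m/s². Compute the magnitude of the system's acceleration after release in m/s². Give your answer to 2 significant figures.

Resolve each weight along its own incline: the 14 kg mass has component 14 × 9.8 × sin 29° = 66.516 N down its slope, and the 13 kg mass has 13 × 9.8 × sin 16° = 35.116 N down its slope.
The 14 kg side's 66.516 N exceeds the other side's 35.116 N, so that mass slides down and the 13 kg mass slides up. Taking that direction as positive, Newton's second law for the whole system gives 66.516 − 35.116 = (14 + 13) a, so a = 31.400 / 27 = 1.1630 m/s².

1.2 m/s²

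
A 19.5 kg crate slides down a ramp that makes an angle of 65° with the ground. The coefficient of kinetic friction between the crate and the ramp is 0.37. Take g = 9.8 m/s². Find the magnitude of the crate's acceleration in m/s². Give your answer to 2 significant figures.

7.3 m/s²

Resolving the weight along the incline: the component pulling the crate down the slope is mg sin 65° = 19.5 × 9.8 × 0.9063 = 173.194 N, and the normal force is N = mg cos 65° = 19.5 × 9.8 × 0.4226 = 80.759 N.
Kinetic friction acts up the slope with magnitude f = μN = 0.37 × 80.759 = 29.881 N.
Net force along the incline is 173.194 − 29.881 = 143.313 N, so a = 143.313 / 19.5 = 7.3494 m/s².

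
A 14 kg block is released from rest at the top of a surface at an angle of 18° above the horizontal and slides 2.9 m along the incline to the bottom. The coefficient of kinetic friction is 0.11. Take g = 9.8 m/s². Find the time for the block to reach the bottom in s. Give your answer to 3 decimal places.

1.702 s

The weight component along the incline is mg sin 18° = 42.397 N and the normal force is N = mg cos 18° = 130.485 N.
Friction up the slope is f = μN = 0.11 × 130.485 = 14.353 N, so the net downslope force is 42.397 − 14.353 = 28.044 N and a = 28.044 / 14 = 2.0031 m/s².
Starting from rest, L = ½at², so t = √(2L/a) = √(2 × 2.9 / 2.0031) = 1.7016 s.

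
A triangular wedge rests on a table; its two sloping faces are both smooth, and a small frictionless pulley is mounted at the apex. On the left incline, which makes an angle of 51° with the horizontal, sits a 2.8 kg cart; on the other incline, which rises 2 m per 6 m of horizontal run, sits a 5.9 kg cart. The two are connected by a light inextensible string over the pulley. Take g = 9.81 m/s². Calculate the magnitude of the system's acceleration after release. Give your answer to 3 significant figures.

0.350 m/s²

Resolve each weight along its own incline: the 2.8 kg mass has component 2.8 × 9.81 × sin 51° = 21.347 N down its slope, and the 5.9 kg mass has 5.9 × 9.81 × sin 18.43° = 18.303 N down its slope.
The 2.8 kg side's 21.347 N exceeds the other side's 18.303 N, so that mass slides down and the 5.9 kg mass slides up. Taking that direction as positive, Newton's second law for the whole system gives 21.347 − 18.303 = (2.8 + 5.9) a, so a = 3.044 / 8.7 = 0.3499 m/s².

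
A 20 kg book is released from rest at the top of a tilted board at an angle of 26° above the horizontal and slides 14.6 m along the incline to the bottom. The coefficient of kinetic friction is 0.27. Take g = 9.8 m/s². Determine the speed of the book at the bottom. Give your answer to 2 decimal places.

7.48 m/s

The weight component along the incline is mg sin 26° = 85.921 N and the normal force is N = mg cos 26° = 176.164 N.
Friction up the slope is f = μN = 0.27 × 176.164 = 47.564 N, so the net downslope force is 85.921 − 47.564 = 38.357 N and a = 38.357 / 20 = 1.9179 m/s².
Starting from rest over a distance of 14.6 m, v² = 2aL = 2 × 1.9179 × 14.6 = 56.0027, so v = 7.4835 m/s.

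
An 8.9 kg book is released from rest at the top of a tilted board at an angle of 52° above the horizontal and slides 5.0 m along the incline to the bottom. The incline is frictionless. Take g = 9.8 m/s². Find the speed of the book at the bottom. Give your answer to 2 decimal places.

8.79 m/s

The weight component along the incline is mg sin 52° = 68.730 N and the normal force is N = mg cos 52° = 53.698 N.
With no friction, a = g sin 52° = 7.7225 m/s².
Starting from rest over a distance of 5.0 m, v² = 2aL = 2 × 7.7225 × 5.0 = 77.2250, so v = 8.7878 m/s.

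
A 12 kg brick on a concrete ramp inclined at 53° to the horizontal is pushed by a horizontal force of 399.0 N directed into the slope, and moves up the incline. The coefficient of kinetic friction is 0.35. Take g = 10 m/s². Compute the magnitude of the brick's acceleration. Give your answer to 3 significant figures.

The horizontal push has components F cos 53° = 399.0 × 0.6018 = 240.118 N up the incline and F sin 53° = 399.0 × 0.7986 = 318.641 N pressing into the surface.
The normal force is therefore N = mg cos 53° + F sin 53° = 72.216 + 318.641 = 390.857 N, and kinetic friction down the slope is μN = 0.35 × 390.857 = 136.800 N.
Along the incline: F cos 53° − mg sin 53° − μN = ma, so 240.118 − 95.832 − 136.800 = 12 a, giving a = 0.6238 m/s².

0.624 m/s²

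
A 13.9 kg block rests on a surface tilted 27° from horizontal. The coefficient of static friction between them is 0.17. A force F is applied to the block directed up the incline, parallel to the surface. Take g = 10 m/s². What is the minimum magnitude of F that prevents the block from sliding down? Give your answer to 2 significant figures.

The normal force is N = mg cos 27° = 123.850 N. With F at its minimum the block is on the verge of sliding down, so static friction is at its maximum μ_s N = 0.17 × 123.850 = 21.055 N and acts up the slope.
Equilibrium along the incline: F + μ_s N = mg sin 27°, so F = 63.105 − 21.055 = 42.050 N.

42 N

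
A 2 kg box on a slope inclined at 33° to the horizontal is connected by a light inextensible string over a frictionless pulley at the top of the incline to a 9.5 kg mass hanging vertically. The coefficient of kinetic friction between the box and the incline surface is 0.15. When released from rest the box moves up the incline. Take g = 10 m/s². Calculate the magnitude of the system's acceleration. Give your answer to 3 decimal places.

7.095 m/s²

For the box on the incline: the weight component along the slope is m₁g sin 33° = 2 × 10 × 0.5446 = 10.892 N and the normal force is N = m₁g cos 33° = 16.773 N.
Kinetic friction opposes the box's motion up the incline: f = μN = 0.15 × 16.773 = 2.516 N acting down the slope.
Newton's second law for the box (up-slope positive): T − 10.892 − 2.516 = 2 a. For the hanging mass (downward positive): 9.5 × 10 − T = 9.5 a.
Adding the two equations eliminates T: 81.592 = 11.5 a, so a = 7.0950 m/s².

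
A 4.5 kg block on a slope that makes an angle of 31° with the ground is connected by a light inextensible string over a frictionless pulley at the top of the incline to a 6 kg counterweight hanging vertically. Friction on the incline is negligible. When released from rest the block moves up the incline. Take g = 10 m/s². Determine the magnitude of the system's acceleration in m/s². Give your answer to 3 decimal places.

3.507 m/s²

For the block on the incline: the weight component along the slope is m₁g sin 31° = 4.5 × 10 × 0.5150 = 23.175 N and the normal force is N = m₁g cos 31° = 38.573 N.
Newton's second law for the block (up-slope positive): T − 23.175 = 4.5 a. For the hanging counterweight (downward positive): 6 × 10 − T = 6 a.
Adding the two equations eliminates T: 36.825 = 10.5 a, so a = 3.5071 m/s².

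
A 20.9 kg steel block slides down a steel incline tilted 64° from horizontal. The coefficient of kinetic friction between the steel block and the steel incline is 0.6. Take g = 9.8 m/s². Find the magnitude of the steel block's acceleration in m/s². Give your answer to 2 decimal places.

6.23 m/s²

Resolving the weight along the incline: the component pulling the steel block down the slope is mg sin 64° = 20.9 × 9.8 × 0.8988 = 184.092 N, and the normal force is N = mg cos 64° = 20.9 × 9.8 × 0.4384 = 89.793 N.
Kinetic friction acts up the slope with magnitude f = μN = 0.6 × 89.793 = 53.876 N.
Net force along the incline is 184.092 − 53.876 = 130.216 N, so a = 130.216 / 20.9 = 6.2304 m/s².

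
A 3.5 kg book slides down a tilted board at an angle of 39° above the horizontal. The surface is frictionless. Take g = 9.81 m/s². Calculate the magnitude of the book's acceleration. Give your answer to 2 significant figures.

Resolving the weight along the incline: the component pulling the book down the slope is mg sin 39° = 3.5 × 9.81 × 0.6293 = 21.607 N, and the normal force is N = mg cos 39° = 3.5 × 9.81 × 0.7771 = 26.682 N.
With no friction the net force along the incline is 21.607 N, so a = g sin 39° = 21.607 / 3.5 = 6.1734 m/s².

6.2 m/s²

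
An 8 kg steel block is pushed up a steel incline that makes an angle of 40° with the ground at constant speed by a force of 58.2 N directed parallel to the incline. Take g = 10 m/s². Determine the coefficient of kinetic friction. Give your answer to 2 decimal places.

0.11

At constant speed ΣF = 0 along the incline. The applied 58.2 N acts up the slope; the weight component mg sin 40° = 51.423 N and kinetic friction μN both act down the slope.
So 58.2 = 51.423 + μ × 61.284, giving μ = (58.2 − 51.423) / 61.284 = 0.1106.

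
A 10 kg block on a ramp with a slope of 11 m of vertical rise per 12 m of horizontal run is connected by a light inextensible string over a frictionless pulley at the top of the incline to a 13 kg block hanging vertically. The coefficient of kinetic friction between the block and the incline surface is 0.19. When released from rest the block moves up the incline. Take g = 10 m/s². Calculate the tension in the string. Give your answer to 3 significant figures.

For the block on the incline: the weight component along the slope is m₁g sin 42.51° = 10 × 10 × 0.6757 = 67.570 N and the normal force is N = m₁g cos 42.51° = 73.715 N.
Kinetic friction opposes the block's motion up the incline: f = μN = 0.19 × 73.715 = 14.006 N acting down the slope.
Newton's second law for the block (up-slope positive): T − 67.570 − 14.006 = 10 a. For the hanging block (downward positive): 13 × 10 − T = 13 a.
Adding the two equations eliminates T: 48.424 = 23 a, so a = 2.1054 m/s².
Then from the hanging block's equation, T = 13 × (10 − 2.1054) = 102.630 N.

103 N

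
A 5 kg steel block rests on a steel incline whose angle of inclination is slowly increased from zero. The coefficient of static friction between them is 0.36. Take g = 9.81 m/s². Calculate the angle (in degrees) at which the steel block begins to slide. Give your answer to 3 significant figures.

19.8°

At the threshold of sliding, static friction is at its maximum μ_s N and exactly balances the weight component along the incline: mg sin θ = μ_s mg cos θ.
Hence tan θ = μ_s = 0.36, so θ = arctan(0.36) = 19.7989°.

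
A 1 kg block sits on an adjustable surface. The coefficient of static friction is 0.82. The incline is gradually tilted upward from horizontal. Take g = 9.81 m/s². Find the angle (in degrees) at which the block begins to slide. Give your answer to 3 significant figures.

At the threshold of sliding, static friction is at its maximum μ_s N and exactly balances the weight component along the incline: mg sin θ = μ_s mg cos θ.
Hence tan θ = μ_s = 0.82, so θ = arctan(0.82) = 39.3518°.

39.4°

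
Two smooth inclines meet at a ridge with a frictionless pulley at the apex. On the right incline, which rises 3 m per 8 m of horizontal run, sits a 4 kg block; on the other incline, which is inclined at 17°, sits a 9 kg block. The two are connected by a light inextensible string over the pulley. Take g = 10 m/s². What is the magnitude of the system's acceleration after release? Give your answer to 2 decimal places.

0.94 m/s²

Resolve each weight along its own incline: the 4 kg mass has component 4 × 10 × sin 20.56° = 14.045 N down its slope, and the 9 kg mass has 9 × 10 × sin 17° = 26.313 N down its slope.
The 9 kg side's 26.313 N exceeds the other side's 14.045 N, so that mass slides down and the 4 kg mass slides up. Taking that direction as positive, Newton's second law for the whole system gives 26.313 − 14.045 = (4 + 9) a, so a = 12.268 / 13 = 0.9437 m/s².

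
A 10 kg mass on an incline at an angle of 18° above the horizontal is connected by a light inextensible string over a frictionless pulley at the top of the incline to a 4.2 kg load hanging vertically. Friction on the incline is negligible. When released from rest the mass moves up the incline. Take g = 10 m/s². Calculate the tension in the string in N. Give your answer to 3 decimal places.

For the mass on the incline: the weight component along the slope is m₁g sin 18° = 10 × 10 × 0.3090 = 30.900 N and the normal force is N = m₁g cos 18° = 95.106 N.
Newton's second law for the mass (up-slope positive): T − 30.900 = 10 a. For the hanging load (downward positive): 4.2 × 10 − T = 4.2 a.
Adding the two equations eliminates T: 11.100 = 14.2 a, so a = 0.7817 m/s².
Then from the hanging load's equation, T = 4.2 × (10 − 0.7817) = 38.717 N.

38.717 N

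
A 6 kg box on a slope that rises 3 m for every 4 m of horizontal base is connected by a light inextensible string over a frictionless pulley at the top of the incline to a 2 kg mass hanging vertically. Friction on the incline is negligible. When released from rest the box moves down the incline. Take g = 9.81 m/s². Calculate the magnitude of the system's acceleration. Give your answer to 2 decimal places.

1.96 m/s²

For the box on the incline: the weight component along the slope is m₁g sin 36.87° = 6 × 9.81 × 0.6000 = 35.316 N and the normal force is N = m₁g cos 36.87° = 47.088 N.
Newton's second law for the box (down-slope positive): 35.316 − T = 6 a. For the hanging mass (upward positive): T − 2 × 9.81 = 2 a.
Adding the two equations eliminates T: 15.696 = 8 a, so a = 1.9620 m/s².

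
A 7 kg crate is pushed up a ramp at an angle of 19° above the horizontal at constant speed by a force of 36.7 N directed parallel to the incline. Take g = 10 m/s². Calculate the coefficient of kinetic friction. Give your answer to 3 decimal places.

At constant speed ΣF = 0 along the incline. The applied 36.7 N acts up the slope; the weight component mg sin 19° = 22.790 N and kinetic friction μN both act down the slope.
So 36.7 = 22.790 + μ × 66.186, giving μ = (36.7 − 22.790) / 66.186 = 0.2102.

0.210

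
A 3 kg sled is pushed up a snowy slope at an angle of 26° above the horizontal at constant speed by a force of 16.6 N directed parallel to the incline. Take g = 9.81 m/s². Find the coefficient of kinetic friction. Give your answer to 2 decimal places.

At constant speed ΣF = 0 along the incline. The applied 16.6 N acts up the slope; the weight component mg sin 26° = 12.901 N and kinetic friction μN both act down the slope.
So 16.6 = 12.901 + μ × 26.452, giving μ = (16.6 − 12.901) / 26.452 = 0.1398.

0.14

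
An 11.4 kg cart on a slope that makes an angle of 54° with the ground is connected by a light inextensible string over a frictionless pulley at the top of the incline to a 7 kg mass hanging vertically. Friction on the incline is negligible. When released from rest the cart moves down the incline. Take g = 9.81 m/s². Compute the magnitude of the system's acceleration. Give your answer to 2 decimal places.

For the cart on the incline: the weight component along the slope is m₁g sin 54° = 11.4 × 9.81 × 0.8090 = 90.474 N and the normal force is N = m₁g cos 54° = 65.734 N.
Newton's second law for the cart (down-slope positive): 90.474 − T = 11.4 a. For the hanging mass (upward positive): T − 7 × 9.81 = 7 a.
Adding the two equations eliminates T: 21.804 = 18.4 a, so a = 1.1850 m/s².

1.19 m/s²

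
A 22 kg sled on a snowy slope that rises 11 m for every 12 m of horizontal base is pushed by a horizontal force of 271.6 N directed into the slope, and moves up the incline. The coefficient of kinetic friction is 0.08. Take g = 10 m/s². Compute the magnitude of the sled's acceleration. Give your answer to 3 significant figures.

1.09 m/s²

The horizontal push has components F cos 42.51° = 271.6 × 0.7372 = 200.224 N up the incline and F sin 42.51° = 271.6 × 0.6757 = 183.520 N pressing into the surface.
The normal force is therefore N = mg cos 42.51° + F sin 42.51° = 162.184 + 183.520 = 345.704 N, and kinetic friction down the slope is μN = 0.08 × 345.704 = 27.656 N.
Along the incline: F cos 42.51° − mg sin 42.51° − μN = ma, so 200.224 − 148.654 − 27.656 = 22 a, giving a = 1.0870 m/s².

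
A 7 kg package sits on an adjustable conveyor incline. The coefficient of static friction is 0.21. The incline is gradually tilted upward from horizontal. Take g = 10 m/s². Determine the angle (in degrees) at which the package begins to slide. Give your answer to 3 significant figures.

11.9°

At the threshold of sliding, static friction is at its maximum μ_s N and exactly balances the weight component along the incline: mg sin θ = μ_s mg cos θ.
Hence tan θ = μ_s = 0.21, so θ = arctan(0.21) = 11.8598°.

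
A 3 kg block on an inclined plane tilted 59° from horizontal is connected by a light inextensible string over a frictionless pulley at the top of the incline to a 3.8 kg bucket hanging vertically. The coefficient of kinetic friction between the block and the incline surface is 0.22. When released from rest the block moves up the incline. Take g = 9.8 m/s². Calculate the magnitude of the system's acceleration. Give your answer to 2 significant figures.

1.3 m/s²

For the block on the incline: the weight component along the slope is m₁g sin 59° = 3 × 9.8 × 0.8572 = 25.202 N and the normal force is N = m₁g cos 59° = 15.142 N.
Kinetic friction opposes the block's motion up the incline: f = μN = 0.22 × 15.142 = 3.331 N acting down the slope.
Newton's second law for the block (up-slope positive): T − 25.202 − 3.331 = 3 a. For the hanging bucket (downward positive): 3.8 × 9.8 − T = 3.8 a.
Adding the two equations eliminates T: 8.707 = 6.8 a, so a = 1.2804 m/s².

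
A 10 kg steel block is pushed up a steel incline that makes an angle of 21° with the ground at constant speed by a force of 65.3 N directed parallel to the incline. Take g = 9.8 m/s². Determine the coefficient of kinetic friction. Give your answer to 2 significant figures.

0.33

At constant speed ΣF = 0 along the incline. The applied 65.3 N acts up the slope; the weight component mg sin 21° = 35.120 N and kinetic friction μN both act down the slope.
So 65.3 = 35.120 + μ × 91.491, giving μ = (65.3 − 35.120) / 91.491 = 0.3299.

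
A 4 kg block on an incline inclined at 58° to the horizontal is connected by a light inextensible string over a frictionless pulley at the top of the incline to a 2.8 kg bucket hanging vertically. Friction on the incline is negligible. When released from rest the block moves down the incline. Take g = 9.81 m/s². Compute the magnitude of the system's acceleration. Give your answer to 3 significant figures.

0.854 m/s²

For the block on the incline: the weight component along the slope is m₁g sin 58° = 4 × 9.81 × 0.8480 = 33.276 N and the normal force is N = m₁g cos 58° = 20.794 N.
Newton's second law for the block (down-slope positive): 33.276 − T = 4 a. For the hanging bucket (upward positive): T − 2.8 × 9.81 = 2.8 a.
Adding the two equations eliminates T: 5.808 = 6.8 a, so a = 0.8541 m/s².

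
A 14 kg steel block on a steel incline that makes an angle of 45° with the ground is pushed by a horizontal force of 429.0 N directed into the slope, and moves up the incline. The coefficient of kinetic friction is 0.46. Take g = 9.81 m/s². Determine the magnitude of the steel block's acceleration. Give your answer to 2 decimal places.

The horizontal push has components F cos 45° = 429.0 × 0.7071 = 303.346 N up the incline and F sin 45° = 429.0 × 0.7071 = 303.346 N pressing into the surface.
The normal force is therefore N = mg cos 45° + F sin 45° = 97.113 + 303.346 = 400.459 N, and kinetic friction down the slope is μN = 0.46 × 400.459 = 184.211 N.
Along the incline: F cos 45° − mg sin 45° − μN = ma, so 303.346 − 97.113 − 184.211 = 14 a, giving a = 1.5730 m/s².

1.57 m/s²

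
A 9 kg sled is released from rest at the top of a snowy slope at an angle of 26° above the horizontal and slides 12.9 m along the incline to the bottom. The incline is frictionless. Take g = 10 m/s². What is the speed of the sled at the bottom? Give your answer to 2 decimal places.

The weight component along the incline is mg sin 26° = 39.453 N and the normal force is N = mg cos 26° = 80.891 N.
With no friction, a = g sin 26° = 4.3837 m/s².
Starting from rest over a distance of 12.9 m, v² = 2aL = 2 × 4.3837 × 12.9 = 113.0995, so v = 10.6348 m/s.

10.63 m/s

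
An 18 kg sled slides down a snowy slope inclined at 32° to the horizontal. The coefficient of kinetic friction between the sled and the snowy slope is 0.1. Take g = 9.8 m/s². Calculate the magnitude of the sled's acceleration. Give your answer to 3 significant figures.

Resolving the weight along the incline: the component pulling the sled down the slope is mg sin 32° = 18 × 9.8 × 0.5299 = 93.474 N, and the normal force is N = mg cos 32° = 18 × 9.8 × 0.8480 = 149.587 N.
Kinetic friction acts up the slope with magnitude f = μN = 0.1 × 149.587 = 14.959 N.
Net force along the incline is 93.474 − 14.959 = 78.515 N, so a = 78.515 / 18 = 4.3619 m/s².

4.36 m/s²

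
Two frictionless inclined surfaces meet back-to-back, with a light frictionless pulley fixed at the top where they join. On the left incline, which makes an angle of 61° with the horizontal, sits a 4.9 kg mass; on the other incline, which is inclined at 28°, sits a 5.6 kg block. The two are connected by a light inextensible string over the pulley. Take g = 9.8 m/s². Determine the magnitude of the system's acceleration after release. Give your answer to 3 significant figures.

Resolve each weight along its own incline: the 4.9 kg mass has component 4.9 × 9.8 × sin 61° = 41.999 N down its slope, and the 5.6 kg mass has 5.6 × 9.8 × sin 28° = 25.765 N down its slope.
The 4.9 kg side's 41.999 N exceeds the other side's 25.765 N, so that mass slides down and the 5.6 kg mass slides up. Taking that direction as positive, Newton's second law for the whole system gives 41.999 − 25.765 = (4.9 + 5.6) a, so a = 16.234 / 10.5 = 1.5461 m/s².

1.55 m/s²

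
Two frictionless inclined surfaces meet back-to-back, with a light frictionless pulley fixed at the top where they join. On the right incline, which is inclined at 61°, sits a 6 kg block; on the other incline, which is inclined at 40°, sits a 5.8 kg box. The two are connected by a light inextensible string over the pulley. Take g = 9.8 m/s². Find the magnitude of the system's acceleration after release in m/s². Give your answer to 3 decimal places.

1.262 m/s²

Resolve each weight along its own incline: the 6 kg mass has component 6 × 9.8 × sin 61° = 51.428 N down its slope, and the 5.8 kg mass has 5.8 × 9.8 × sin 40° = 36.536 N down its slope.
The 6 kg side's 51.428 N exceeds the other side's 36.536 N, so that mass slides down and the 5.8 kg mass slides up. Taking that direction as positive, Newton's second law for the whole system gives 51.428 − 36.536 = (6 + 5.8) a, so a = 14.892 / 11.8 = 1.2620 m/s².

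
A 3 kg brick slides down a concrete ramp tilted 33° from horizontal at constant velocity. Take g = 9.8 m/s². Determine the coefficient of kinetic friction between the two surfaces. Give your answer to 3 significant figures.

0.649

At constant velocity the net force along the incline is zero: mg sin 33° = μ mg cos 33°.
So μ = tan 33° = 0.5446 / 0.8387 = 0.6493.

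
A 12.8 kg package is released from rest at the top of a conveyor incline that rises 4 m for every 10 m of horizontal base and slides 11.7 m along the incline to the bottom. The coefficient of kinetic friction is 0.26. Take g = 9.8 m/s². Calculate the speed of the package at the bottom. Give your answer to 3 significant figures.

The weight component along the incline is mg sin 21.80° = 46.587 N and the normal force is N = mg cos 21.80° = 116.468 N.
Friction up the slope is f = μN = 0.26 × 116.468 = 30.282 N, so the net downslope force is 46.587 − 30.282 = 16.305 N and a = 16.305 / 12.8 = 1.2738 m/s².
Starting from rest over a distance of 11.7 m, v² = 2aL = 2 × 1.2738 × 11.7 = 29.8069, so v = 5.4596 m/s.

5.46 m/s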